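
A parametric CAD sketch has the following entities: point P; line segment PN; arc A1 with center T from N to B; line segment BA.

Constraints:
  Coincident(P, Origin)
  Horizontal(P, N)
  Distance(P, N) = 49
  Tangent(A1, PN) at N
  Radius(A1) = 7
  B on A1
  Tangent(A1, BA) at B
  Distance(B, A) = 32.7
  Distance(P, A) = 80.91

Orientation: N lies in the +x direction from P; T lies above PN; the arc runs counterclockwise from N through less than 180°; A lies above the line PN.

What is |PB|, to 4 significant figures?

54.09

Checks: ∠(TN, NP) = 90.00° ✓; |TN| = 7.000 ✓; |TB| = 7.000 ✓; ∠(TB, BA) = 90.00° ✓; |BA| = 32.70 ✓; |PA| = 80.91 ✓.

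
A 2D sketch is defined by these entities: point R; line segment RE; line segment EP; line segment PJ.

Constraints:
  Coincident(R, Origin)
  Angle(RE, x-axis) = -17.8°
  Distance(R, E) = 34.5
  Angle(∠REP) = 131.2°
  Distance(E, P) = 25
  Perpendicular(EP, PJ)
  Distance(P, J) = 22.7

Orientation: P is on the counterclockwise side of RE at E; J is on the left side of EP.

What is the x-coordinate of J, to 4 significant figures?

42.59

R is at the origin; RE runs at -17.8° with length 34.5, so E = 34.5·(cos -17.8°, sin -17.8°) = (32.85, -10.55). ∠REP = 131.2°, so EP runs at -17.8° + (180° − 131.2°) = 31.00° from the x-axis; with |EP| = 25.0, P = E + 25.0·(cos 31.00°, sin 31.00°) = (54.28, 2.329). EP ⟂ PJ; with |PJ| = 22.7 on the left of EP, J = P + 22.7·(-0.5150, 0.8572) = (42.59, 21.79). So J.x = 42.59.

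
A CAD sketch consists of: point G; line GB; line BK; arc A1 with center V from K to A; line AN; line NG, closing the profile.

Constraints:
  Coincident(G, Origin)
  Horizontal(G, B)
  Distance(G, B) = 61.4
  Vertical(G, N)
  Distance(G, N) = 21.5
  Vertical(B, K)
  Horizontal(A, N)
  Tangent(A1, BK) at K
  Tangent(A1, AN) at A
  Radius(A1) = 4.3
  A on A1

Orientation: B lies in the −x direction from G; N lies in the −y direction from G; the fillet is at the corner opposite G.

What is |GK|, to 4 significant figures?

63.76

The virtual corner opposite G is at (-61.40, -21.50). Tangency of A1 to BK means the radius VK is perpendicular to BK and the tangent condition forces VA to be normal to AN, with radius 4.3, so the center V sits 4.3 in from both sides at V = (-57.10, -17.20). That places the tangent points at K = (-61.40, -17.20) on BK and A = (-57.10, -21.50) on AN. Then |GK| = |K − G| = 63.76.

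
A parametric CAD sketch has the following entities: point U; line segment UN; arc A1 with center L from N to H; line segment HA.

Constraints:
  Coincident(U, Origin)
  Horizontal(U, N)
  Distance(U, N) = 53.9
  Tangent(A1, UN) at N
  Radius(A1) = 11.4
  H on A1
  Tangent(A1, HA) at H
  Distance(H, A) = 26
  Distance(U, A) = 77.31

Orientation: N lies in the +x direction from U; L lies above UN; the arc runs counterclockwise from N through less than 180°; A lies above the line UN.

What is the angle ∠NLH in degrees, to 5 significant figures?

82.559°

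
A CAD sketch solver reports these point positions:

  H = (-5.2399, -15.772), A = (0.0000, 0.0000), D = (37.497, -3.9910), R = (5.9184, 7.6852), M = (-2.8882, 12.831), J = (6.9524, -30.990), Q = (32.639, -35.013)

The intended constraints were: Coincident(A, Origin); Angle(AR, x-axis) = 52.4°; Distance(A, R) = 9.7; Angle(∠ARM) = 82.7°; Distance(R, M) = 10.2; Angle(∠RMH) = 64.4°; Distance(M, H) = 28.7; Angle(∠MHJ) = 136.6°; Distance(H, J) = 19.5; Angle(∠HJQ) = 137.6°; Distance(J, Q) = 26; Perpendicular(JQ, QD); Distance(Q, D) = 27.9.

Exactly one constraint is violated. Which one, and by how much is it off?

Distance(Q, D) = 27.9 — off by 3.50.

A = (0.00, 0.00) ✓; AR at 52.40° ✓; |AR| = 9.700 ✓; ∠ARM = 82.70° ✓; |RM| = 10.20 ✓; ∠RMH = 64.40° ✓; |MH| = 28.70 ✓; ∠MHJ = 136.6° ✓; |HJ| = 19.50 ✓; ∠HJQ = 137.6° ✓; |JQ| = 26.00 ✓; ∠(JQ, QD) = 90.00° ✓; |QD| = 31.40 ✗.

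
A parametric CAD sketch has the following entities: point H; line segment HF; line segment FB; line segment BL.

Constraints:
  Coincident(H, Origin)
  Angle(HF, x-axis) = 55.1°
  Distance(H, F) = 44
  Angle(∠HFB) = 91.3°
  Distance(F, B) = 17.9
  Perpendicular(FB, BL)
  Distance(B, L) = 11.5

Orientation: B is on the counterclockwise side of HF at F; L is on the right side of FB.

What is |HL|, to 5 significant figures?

58.619

H is at the origin; HF runs at 55.1° with length 44.0, so F = 44.0·(cos 55.1°, sin 55.1°) = (25.174, 36.087). ∠HFB = 91.3°, so FB runs at 55.1° + (180° − 91.3°) = 143.80° from the x-axis; with |FB| = 17.9, B = F + 17.9·(cos 143.80°, sin 143.80°) = (10.730, 46.659). FB is perpendicular to BL; with |BL| = 11.5 on the right of FB, L = B + 11.5·(0.59061, 0.80696) = (17.522, 55.939). Then |HL| = |L − H| = 58.619.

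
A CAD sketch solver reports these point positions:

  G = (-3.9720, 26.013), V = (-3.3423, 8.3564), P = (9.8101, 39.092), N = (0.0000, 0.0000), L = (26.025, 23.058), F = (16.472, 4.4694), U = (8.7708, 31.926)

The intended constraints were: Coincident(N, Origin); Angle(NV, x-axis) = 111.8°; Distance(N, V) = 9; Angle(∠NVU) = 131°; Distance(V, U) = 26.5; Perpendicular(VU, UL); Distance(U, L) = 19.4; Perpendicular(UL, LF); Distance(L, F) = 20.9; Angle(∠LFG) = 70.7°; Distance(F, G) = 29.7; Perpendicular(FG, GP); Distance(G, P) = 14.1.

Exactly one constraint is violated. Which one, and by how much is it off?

Distance(G, P) = 14.1 — off by 4.90.

N = (0.00, 0.00) ✓; NV at 111.8° ✓; |NV| = 9.000 ✓; ∠NVU = 131.0° ✓; |VU| = 26.50 ✓; ∠(VU, UL) = 90.00° ✓; |UL| = 19.40 ✓; ∠(UL, LF) = 90.00° ✓; |LF| = 20.90 ✓; ∠LFG = 70.70° ✓; |FG| = 29.70 ✓; ∠(FG, GP) = 90.00° ✓; |GP| = 19.00 ✗.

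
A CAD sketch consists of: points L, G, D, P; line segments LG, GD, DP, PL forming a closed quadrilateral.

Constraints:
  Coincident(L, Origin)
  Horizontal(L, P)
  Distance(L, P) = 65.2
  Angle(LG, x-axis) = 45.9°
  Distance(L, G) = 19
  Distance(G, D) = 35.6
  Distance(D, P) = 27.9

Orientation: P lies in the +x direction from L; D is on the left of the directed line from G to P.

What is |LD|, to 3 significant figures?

52.6

Checks: |LP| = 65.20 ✓; |LG| = 19.00 ✓; |GD| = 35.60 ✓; |DP| = 27.90 ✓.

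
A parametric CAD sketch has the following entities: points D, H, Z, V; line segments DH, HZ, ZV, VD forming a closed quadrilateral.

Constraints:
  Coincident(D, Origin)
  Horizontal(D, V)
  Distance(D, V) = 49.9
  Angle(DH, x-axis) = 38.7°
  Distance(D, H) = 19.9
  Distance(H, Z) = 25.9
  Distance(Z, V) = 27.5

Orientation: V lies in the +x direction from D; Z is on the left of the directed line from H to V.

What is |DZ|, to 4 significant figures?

45.63

Checks: |HZ| = 25.90 ✓; |ZV| = 27.50 ✓.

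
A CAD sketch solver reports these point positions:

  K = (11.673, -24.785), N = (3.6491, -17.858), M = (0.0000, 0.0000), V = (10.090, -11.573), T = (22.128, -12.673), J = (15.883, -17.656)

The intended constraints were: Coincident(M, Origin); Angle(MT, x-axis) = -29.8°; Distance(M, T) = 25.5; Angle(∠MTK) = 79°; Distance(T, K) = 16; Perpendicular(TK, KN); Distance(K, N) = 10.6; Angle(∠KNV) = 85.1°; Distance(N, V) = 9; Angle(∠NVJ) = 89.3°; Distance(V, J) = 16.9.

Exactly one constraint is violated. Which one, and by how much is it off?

Distance(V, J) = 16.9 — off by 8.50.

M = (0.00, 0.00) ✓; MT at -29.80° ✓; |MT| = 25.50 ✓; ∠MTK = 79.00° ✓; |TK| = 16.00 ✓; ∠(TK, KN) = 90.00° ✓; |KN| = 10.60 ✓; ∠KNV = 85.10° ✓; |NV| = 8.999 ✓; ∠NVJ = 89.30° ✓; |VJ| = 8.400 ✗.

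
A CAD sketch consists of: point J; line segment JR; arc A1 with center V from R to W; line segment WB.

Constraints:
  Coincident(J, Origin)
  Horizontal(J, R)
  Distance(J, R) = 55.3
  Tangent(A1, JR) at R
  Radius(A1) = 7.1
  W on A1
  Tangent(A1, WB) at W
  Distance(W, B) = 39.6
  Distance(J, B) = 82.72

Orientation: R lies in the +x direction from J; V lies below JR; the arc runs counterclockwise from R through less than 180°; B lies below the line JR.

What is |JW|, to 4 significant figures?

50.37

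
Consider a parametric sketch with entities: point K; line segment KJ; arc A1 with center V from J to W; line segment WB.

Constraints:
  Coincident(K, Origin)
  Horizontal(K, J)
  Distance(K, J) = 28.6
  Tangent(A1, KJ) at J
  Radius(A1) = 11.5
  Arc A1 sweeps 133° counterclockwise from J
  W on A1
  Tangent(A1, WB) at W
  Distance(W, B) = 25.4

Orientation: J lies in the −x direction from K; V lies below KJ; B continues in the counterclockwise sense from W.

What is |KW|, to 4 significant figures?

41.76

Since A1 is tangent to KJ there, VJ ⟂ KJ, so V = J + (0, -11.5) = (-28.60, -11.50). On A1, J sits at bearing 90° from V; a 133° counterclockwise sweep puts W at bearing 223°, so W = V + 11.5·(cos 223°, sin 223°) = (-37.01, -19.34). Then |KW| = |W − K| = 41.76.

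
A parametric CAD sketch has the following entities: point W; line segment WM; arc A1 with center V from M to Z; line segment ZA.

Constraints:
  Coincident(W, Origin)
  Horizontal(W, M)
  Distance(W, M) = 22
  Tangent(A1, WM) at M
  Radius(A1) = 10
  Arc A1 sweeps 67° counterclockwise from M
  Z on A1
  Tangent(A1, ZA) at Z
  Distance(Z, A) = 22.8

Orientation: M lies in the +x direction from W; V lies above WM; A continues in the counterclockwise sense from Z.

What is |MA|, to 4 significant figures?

32.58

On A1, M sits at bearing -90° from V; a 67° counterclockwise sweep puts Z at bearing -23°, so Z = V + 10.0·(cos -23°, sin -23°) = (31.21, 6.093). Since A1 is tangent to ZA there, VZ ⟂ ZA, so ZA runs along (−sin -23°, cos -23°); with |ZA| = 22.8, A = (40.11, 27.08). Then |MA| = |A − M| = 32.58.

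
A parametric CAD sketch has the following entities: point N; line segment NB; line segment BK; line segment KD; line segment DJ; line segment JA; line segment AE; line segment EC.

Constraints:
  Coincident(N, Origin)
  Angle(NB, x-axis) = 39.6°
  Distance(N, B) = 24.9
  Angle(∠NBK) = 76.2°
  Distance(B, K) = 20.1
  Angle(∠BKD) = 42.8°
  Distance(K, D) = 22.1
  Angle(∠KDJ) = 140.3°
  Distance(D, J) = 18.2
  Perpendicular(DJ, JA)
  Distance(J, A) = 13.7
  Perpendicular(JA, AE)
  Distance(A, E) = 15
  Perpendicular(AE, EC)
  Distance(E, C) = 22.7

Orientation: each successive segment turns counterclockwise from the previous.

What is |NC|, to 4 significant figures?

4.764

N is at the origin; NB runs at 39.6° with length 24.9, so B = (19.19, 15.87). ∠NBK = 76.2° gives BK at 143.4° from the x-axis; with |BK| = 20.1, K = (3.049, 27.86). ∠BKD = 42.8° gives KD at -79.40° from the x-axis; with |KD| = 22.1, D = (7.114, 6.133). ∠KDJ = 140.3° gives DJ at -39.70° from the x-axis; with |DJ| = 18.2, J = (21.12, -5.492). DJ ⟂ JA, so JA runs at 50.30°; with |JA| = 13.7, A = (29.87, 5.048). JA ⟂ AE, so AE runs at 140.3°; with |AE| = 15.0, E = (18.33, 14.63). The perpendicularity gives EC at right angles to AE, so EC runs at -129.7°; with |EC| = 22.7, C = (3.828, -2.836). Then |NC| = |C − N| = 4.764.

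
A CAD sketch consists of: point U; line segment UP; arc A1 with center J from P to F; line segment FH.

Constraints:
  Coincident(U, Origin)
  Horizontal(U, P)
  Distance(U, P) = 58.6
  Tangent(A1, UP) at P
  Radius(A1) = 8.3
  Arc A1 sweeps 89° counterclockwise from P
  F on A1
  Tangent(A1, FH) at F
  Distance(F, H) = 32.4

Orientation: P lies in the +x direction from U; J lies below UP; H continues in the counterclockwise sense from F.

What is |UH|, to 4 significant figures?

64.17

U is at the origin; U and P share the same y with |UP| = 58.6 and P on the +x side, so P = (58.60, 0.000). Tangency of A1 to UP means the radius JP is perpendicular to UP, so J = P + (0, -8.3) = (58.60, -8.300). On A1, P sits at bearing 90° from J; an 89° counterclockwise sweep puts F at bearing 179°, so F = J + 8.3·(cos 179°, sin 179°) = (50.30, -8.155). Since A1 is tangent to FH there, JF ⟂ FH, so FH runs along (−sin 179°, cos 179°); with |FH| = 32.4, H = (49.74, -40.55). Then |UH| = |H − U| = 64.17.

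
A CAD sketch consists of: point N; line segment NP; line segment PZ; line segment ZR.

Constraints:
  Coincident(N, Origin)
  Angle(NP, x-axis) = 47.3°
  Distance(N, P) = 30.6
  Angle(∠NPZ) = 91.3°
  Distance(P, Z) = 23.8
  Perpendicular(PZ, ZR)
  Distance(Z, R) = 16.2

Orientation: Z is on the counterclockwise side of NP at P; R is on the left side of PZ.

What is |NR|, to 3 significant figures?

28.4

N is at the origin; NP runs at 47.3° with length 30.6, so P = 30.6·(cos 47.3°, sin 47.3°) = (20.8, 22.5). ∠NPZ = 91.3°, so PZ runs at 47.3° + (180° − 91.3°) = 136° from the x-axis; with |PZ| = 23.8, Z = P + 23.8·(cos 136°, sin 136°) = (3.63, 39.0). PZ is perpendicular to ZR; with |ZR| = 16.2 on the left of PZ, R = Z + 16.2·(-0.695, -0.719) = (-7.62, 27.4). Then |NR| = |R − N| = 28.4.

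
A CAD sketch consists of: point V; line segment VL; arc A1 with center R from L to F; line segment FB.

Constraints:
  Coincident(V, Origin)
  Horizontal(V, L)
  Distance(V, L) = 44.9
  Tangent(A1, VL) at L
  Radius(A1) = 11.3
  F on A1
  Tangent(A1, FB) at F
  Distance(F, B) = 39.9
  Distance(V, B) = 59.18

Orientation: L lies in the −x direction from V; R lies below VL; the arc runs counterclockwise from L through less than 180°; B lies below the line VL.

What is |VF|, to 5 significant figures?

56.982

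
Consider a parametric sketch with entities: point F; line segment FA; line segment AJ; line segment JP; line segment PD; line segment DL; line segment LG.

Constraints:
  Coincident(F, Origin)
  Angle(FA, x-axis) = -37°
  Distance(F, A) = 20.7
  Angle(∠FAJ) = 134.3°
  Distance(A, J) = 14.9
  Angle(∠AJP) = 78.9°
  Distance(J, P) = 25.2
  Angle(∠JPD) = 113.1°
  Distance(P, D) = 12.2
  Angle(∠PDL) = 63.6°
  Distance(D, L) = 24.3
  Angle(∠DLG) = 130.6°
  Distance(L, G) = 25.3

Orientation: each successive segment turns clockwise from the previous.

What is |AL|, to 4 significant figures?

5.585

∠JPD = 113.1° gives PD at 109.3° from the x-axis; with |PD| = 12.2, D = (-10.75, -14.05). ∠PDL = 63.6° gives DL at -7.100° from the x-axis; with |DL| = 24.3, L = (13.36, -17.06). Then |AL| = |L − A| = 5.585.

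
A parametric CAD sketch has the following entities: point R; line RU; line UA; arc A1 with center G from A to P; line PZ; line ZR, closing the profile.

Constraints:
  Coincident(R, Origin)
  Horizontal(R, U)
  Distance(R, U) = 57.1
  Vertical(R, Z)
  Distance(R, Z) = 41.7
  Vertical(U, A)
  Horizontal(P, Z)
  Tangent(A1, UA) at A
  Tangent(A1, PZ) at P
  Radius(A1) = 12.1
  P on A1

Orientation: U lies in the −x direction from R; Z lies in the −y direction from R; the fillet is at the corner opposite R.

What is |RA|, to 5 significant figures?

64.316

The virtual corner opposite R is at (-57.100, -41.700). The tangent condition forces GA to be normal to UA and since A1 is tangent to PZ there, GP ⟂ PZ, with radius 12.1, so the center G sits 12.1 in from both sides at G = (-45.000, -29.600). That places the tangent points at A = (-57.100, -29.600) on UA and P = (-45.000, -41.700) on PZ. Then |RA| = |A − R| = 64.316.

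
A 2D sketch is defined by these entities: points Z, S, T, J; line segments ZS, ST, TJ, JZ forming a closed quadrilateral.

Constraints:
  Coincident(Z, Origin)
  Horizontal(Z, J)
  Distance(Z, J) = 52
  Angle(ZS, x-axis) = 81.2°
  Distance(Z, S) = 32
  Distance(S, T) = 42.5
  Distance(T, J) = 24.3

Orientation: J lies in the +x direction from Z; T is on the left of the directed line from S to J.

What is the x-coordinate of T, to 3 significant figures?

46.7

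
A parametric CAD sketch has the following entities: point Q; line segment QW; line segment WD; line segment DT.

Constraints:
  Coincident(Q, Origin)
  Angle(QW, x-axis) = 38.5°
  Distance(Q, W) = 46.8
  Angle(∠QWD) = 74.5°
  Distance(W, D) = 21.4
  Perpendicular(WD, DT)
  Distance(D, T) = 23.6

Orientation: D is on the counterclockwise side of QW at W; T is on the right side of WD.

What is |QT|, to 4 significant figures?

69.27

Q is at the origin; QW runs at 38.5° with length 46.8, so W = 46.8·(cos 38.5°, sin 38.5°) = (36.63, 29.13). ∠QWD = 74.5°, so WD runs at 38.5° + (180° − 74.5°) = 144.0° from the x-axis; with |WD| = 21.4, D = W + 21.4·(cos 144.0°, sin 144.0°) = (19.31, 41.71). WD ⟂ DT; with |DT| = 23.6 on the right of WD, T = D + 23.6·(0.5878, 0.8090) = (33.18, 60.81). Then |QT| = |T − Q| = 69.27.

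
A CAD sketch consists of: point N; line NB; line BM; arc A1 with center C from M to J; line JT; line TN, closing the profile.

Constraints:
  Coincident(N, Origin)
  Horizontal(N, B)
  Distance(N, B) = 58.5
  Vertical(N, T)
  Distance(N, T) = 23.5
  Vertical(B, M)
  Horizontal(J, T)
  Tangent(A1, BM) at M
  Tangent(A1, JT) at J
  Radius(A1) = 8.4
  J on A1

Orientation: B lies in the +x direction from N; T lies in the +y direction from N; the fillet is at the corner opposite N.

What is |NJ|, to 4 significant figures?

55.34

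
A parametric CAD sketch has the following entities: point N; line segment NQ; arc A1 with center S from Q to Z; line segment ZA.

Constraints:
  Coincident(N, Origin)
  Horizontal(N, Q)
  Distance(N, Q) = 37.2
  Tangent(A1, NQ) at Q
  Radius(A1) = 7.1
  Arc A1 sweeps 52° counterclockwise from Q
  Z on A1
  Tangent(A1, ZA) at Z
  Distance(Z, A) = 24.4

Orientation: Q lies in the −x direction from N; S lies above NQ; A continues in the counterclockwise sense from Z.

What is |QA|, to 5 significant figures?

30.119

On A1, Q sits at bearing -90° from S; a 52° counterclockwise sweep puts Z at bearing -38°, so Z = S + 7.1·(cos -38°, sin -38°) = (-31.605, 2.7288). Since A1 is tangent to ZA there, SZ ⟂ ZA, so ZA runs along (−sin -38°, cos -38°); with |ZA| = 24.4, A = (-16.583, 21.956). Then |QA| = |A − Q| = 30.119.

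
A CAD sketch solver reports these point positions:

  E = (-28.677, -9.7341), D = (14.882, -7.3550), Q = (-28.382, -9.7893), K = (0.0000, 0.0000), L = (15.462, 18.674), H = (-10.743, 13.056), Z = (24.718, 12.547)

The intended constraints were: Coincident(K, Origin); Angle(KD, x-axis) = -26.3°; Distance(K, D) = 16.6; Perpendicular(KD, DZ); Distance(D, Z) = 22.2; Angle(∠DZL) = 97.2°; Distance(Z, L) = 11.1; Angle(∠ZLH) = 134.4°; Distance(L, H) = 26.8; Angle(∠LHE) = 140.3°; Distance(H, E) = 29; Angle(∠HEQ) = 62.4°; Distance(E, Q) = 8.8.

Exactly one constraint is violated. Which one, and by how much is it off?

Distance(E, Q) = 8.8 — off by 8.50.

K = (0.00, 0.00) ✓; KD at -26.30° ✓; |KD| = 16.60 ✓; ∠(KD, DZ) = 90.00° ✓; |DZ| = 22.20 ✓; ∠DZL = 97.20° ✓; |ZL| = 11.10 ✓; ∠ZLH = 134.4° ✓; |LH| = 26.80 ✓; ∠LHE = 140.3° ✓; |HE| = 29.00 ✓; ∠HEQ = 62.40° ✓; |EQ| = 0.3001 ✗.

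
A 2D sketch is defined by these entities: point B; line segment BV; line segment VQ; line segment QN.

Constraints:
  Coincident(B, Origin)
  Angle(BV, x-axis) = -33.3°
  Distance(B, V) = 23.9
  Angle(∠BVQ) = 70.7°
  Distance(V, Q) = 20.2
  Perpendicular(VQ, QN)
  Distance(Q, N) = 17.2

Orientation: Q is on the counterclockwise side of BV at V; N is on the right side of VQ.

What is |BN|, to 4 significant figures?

41.62

B is at the origin; BV runs at -33.3° with length 23.9, so V = 23.9·(cos -33.3°, sin -33.3°) = (19.98, -13.12). ∠BVQ = 70.7°, so VQ runs at -33.3° + (180° − 70.7°) = 76.00° from the x-axis; with |VQ| = 20.2, Q = V + 20.2·(cos 76.00°, sin 76.00°) = (24.86, 6.478). The perpendicularity gives QN at right angles to VQ; with |QN| = 17.2 on the right of VQ, N = Q + 17.2·(0.9703, -0.2419) = (41.55, 2.317). Then |BN| = |N − B| = 41.62.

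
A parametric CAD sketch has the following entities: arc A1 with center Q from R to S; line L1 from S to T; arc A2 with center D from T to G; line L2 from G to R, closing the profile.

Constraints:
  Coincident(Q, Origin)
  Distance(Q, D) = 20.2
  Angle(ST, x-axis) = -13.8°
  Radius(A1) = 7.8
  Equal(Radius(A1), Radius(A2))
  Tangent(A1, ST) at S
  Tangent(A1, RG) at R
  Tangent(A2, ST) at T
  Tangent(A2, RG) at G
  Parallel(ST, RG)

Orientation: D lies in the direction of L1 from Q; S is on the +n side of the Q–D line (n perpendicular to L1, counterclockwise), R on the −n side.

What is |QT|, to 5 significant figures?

21.654

The slot axis is L1's direction at -13.8°, so u = (cos -13.8°, sin -13.8°) = (0.97113, -0.23853) and n = (−sin -13.8°, cos -13.8°) = (0.23853, 0.97113). Q is at the origin and D lies 20.2 along u from Q, so D = 20.2·u = (19.617, -4.8184). Tangency of A1 to both parallel lines with radius 7.8 puts S and R at Q ± 7.8·n: S = (1.8606, 7.5748), R = (-1.8606, -7.5748). Equal radii place T and G the same way about D: T = D + 7.8·n = (21.477, 2.7565), G = D − 7.8·n = (17.756, -12.393). Then |QT| = |T − Q| = 21.654.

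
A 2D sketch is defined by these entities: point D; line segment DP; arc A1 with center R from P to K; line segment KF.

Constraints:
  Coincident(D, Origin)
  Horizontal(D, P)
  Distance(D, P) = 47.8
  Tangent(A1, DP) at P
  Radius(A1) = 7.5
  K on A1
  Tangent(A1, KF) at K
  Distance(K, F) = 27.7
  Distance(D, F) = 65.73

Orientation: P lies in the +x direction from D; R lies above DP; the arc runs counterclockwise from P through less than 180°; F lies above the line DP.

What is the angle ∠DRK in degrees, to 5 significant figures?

170.56°

Checks: |RK| = 7.500 ✓; ∠(RK, KF) = 90.00° ✓; |KF| = 27.70 ✓; |DF| = 65.73 ✓.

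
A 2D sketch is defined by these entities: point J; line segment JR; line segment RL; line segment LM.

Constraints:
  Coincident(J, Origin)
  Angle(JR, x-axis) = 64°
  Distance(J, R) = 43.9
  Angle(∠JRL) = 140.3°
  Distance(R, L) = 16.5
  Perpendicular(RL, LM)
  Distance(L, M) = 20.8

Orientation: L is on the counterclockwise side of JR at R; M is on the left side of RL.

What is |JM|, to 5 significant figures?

50.796

J is at the origin; JR runs at 64.0° with length 43.9, so R = 43.9·(cos 64.0°, sin 64.0°) = (19.244, 39.457). ∠JRL = 140.3°, so RL runs at 64.0° + (180° − 140.3°) = 103.70° from the x-axis; with |RL| = 16.5, L = R + 16.5·(cos 103.70°, sin 103.70°) = (15.337, 55.488). RL is perpendicular to LM; with |LM| = 20.8 on the left of RL, M = L + 20.8·(-0.97155, -0.23684) = (-4.8716, 50.561). Then |JM| = |M − J| = 50.796.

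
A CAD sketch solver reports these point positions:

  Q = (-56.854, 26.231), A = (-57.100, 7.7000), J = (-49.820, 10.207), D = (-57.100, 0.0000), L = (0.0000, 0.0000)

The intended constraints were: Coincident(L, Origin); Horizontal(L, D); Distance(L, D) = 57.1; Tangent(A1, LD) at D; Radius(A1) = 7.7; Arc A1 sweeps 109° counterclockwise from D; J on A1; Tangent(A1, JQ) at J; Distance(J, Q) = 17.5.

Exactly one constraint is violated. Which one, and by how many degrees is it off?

Tangent(A1, JQ) at J — off by 4.70°.

L = (0.00, 0.00) ✓; L.y = 0.00, D.y = 0.00 ✓; |LD| = 57.10 ✓; ∠(AD, DL) = 90.00° ✓; |AD| = 7.700 ✓; bearing(A→J) − bearing(A→D) = 109.0° ✓; |AJ| = 7.700 ✓; ∠(AJ, JQ) = 85.30° ✗; |JQ| = 17.50 ✓.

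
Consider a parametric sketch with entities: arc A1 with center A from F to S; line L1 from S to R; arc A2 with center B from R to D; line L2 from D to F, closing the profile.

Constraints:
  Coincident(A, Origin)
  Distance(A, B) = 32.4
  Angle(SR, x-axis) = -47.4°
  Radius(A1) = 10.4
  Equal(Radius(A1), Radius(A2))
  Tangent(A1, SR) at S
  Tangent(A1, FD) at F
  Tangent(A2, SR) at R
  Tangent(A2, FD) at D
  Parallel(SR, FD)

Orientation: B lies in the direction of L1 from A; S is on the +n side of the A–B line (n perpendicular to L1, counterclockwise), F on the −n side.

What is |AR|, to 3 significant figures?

34.0

Tangency of A1 to both parallel lines with radius 10.4 puts S and F at A ± 10.4·n: S = (7.66, 7.04), F = (-7.66, -7.04). Equal radii place R and D the same way about B: R = B + 10.4·n = (29.6, -16.8), D = B − 10.4·n = (14.3, -30.9). Then |AR| = |R − A| = 34.0.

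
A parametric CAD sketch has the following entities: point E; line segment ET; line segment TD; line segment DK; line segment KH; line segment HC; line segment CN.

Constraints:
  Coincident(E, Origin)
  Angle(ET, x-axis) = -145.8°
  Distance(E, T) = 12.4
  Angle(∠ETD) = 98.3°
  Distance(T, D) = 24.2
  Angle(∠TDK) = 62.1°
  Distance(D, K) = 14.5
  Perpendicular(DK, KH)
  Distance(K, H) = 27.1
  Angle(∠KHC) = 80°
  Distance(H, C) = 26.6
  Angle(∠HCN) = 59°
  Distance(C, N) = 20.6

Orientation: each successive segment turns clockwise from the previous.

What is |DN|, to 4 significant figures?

7.169

E is at the origin; ET runs at -145.8° with length 12.4, so T = (-10.26, -6.970). ∠ETD = 98.3° gives TD at 132.5° from the x-axis; with |TD| = 24.2, D = (-26.61, 10.87). ∠TDK = 62.1° gives DK at 14.60° from the x-axis; with |DK| = 14.5, K = (-12.57, 14.53). DK ⟂ KH, so KH runs at -75.40°; with |KH| = 27.1, H = (-5.742, -11.70). ∠KHC = 80.0° gives HC at -175.4° from the x-axis; with |HC| = 26.6, C = (-32.26, -13.83). ∠HCN = 59.0° gives CN at 63.60° from the x-axis; with |CN| = 20.6, N = (-23.10, 4.621). Then |DN| = |N − D| = 7.169.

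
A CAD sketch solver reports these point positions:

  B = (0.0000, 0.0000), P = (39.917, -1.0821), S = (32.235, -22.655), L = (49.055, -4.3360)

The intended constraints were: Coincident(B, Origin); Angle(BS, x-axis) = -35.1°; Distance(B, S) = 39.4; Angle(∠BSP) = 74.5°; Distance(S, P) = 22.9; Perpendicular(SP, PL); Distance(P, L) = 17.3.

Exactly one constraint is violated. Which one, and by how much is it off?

Distance(P, L) = 17.3 — off by 7.60.

B = (0.00, 0.00) ✓; BS at -35.10° ✓; |BS| = 39.40 ✓; ∠BSP = 74.50° ✓; |SP| = 22.90 ✓; ∠(SP, PL) = 90.00° ✓; |PL| = 9.700 ✗.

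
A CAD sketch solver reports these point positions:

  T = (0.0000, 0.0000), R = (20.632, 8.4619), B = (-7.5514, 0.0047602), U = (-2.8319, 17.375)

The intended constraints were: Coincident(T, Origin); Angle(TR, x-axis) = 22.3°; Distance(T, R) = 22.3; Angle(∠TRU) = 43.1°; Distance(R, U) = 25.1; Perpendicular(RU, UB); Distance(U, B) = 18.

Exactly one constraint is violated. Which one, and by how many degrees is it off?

Perpendicular(RU, UB) — off by 5.60°.

T = (0.00, 0.00) ✓; TR at 22.30° ✓; |TR| = 22.30 ✓; ∠TRU = 43.10° ✓; |RU| = 25.10 ✓; ∠(RU, UB) = 95.60° ✗; |UB| = 18.00 ✓.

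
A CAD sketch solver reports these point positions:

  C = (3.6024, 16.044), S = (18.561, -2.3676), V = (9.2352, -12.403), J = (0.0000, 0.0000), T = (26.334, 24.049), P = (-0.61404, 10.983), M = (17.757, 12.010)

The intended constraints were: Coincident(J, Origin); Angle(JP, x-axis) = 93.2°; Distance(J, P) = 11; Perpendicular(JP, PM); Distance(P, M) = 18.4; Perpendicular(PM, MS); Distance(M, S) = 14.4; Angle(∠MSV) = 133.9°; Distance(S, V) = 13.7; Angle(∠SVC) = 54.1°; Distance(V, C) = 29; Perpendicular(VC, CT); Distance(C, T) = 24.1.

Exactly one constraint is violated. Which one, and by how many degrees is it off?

Perpendicular(VC, CT) — off by 8.20°.

J = (0.00, 0.00) ✓; JP at 93.20° ✓; |JP| = 11.00 ✓; ∠(JP, PM) = 90.00° ✓; |PM| = 18.40 ✓; ∠(PM, MS) = 90.00° ✓; |MS| = 14.40 ✓; ∠MSV = 133.9° ✓; |SV| = 13.70 ✓; ∠SVC = 54.10° ✓; |VC| = 29.00 ✓; ∠(VC, CT) = 81.80° ✗; |CT| = 24.10 ✓.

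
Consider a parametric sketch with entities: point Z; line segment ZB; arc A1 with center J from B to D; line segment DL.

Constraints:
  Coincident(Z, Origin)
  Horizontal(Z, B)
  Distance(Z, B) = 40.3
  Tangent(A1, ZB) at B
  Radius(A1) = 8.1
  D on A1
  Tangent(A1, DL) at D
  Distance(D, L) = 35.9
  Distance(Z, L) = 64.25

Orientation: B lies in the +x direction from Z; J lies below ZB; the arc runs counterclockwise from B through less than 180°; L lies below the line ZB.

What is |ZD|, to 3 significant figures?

34.7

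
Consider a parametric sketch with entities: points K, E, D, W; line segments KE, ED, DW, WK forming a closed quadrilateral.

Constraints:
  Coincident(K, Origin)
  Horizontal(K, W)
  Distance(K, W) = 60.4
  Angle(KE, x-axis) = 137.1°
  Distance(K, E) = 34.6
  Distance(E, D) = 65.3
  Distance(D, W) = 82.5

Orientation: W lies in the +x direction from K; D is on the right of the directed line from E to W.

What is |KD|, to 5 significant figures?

41.919

Checks: |KW| = 60.40 ✓; |KE| = 34.60 ✓; |ED| = 65.30 ✓; |DW| = 82.50 ✓.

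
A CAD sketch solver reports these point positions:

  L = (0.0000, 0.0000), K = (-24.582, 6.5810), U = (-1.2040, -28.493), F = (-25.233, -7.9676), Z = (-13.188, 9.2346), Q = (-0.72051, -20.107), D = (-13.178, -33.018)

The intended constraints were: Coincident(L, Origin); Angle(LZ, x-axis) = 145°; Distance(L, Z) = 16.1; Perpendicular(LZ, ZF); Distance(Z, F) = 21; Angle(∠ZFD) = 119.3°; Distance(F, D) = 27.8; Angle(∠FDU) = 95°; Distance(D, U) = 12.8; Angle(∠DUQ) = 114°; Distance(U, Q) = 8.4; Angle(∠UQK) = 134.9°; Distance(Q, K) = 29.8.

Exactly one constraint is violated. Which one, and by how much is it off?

Distance(Q, K) = 29.8 — off by 6.00.

L = (0.00, 0.00) ✓; LZ at 145.0° ✓; |LZ| = 16.10 ✓; ∠(LZ, ZF) = 90.00° ✓; |ZF| = 21.00 ✓; ∠ZFD = 119.3° ✓; |FD| = 27.80 ✓; ∠FDU = 95.00° ✓; |DU| = 12.80 ✓; ∠DUQ = 114.0° ✓; |UQ| = 8.400 ✓; ∠UQK = 134.9° ✓; |QK| = 35.80 ✗.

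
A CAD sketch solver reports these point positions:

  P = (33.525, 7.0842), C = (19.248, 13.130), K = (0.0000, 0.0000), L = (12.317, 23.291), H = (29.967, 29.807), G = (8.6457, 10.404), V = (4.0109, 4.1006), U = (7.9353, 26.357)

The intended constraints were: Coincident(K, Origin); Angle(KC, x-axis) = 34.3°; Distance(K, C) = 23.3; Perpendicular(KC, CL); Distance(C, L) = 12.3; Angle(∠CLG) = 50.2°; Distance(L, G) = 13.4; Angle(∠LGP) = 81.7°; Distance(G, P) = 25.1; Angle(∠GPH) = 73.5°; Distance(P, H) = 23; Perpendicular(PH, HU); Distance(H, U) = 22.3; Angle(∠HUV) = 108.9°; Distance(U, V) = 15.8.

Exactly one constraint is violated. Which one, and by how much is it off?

Distance(U, V) = 15.8 — off by 6.80.

K = (0.00, 0.00) ✓; KC at 34.30° ✓; |KC| = 23.30 ✓; ∠(KC, CL) = 90.00° ✓; |CL| = 12.30 ✓; ∠CLG = 50.20° ✓; |LG| = 13.40 ✓; ∠LGP = 81.70° ✓; |GP| = 25.10 ✓; ∠GPH = 73.50° ✓; |PH| = 23.00 ✓; ∠(PH, HU) = 90.00° ✓; |HU| = 22.30 ✓; ∠HUV = 108.9° ✓; |UV| = 22.60 ✗.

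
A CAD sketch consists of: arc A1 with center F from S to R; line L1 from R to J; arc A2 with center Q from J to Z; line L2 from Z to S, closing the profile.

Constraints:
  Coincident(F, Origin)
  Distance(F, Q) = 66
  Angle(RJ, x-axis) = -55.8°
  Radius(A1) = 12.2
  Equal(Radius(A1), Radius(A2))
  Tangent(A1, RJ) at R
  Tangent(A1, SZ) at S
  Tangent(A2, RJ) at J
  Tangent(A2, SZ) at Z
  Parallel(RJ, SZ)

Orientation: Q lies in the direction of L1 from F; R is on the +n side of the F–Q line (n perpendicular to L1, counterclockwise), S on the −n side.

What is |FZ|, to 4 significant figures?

67.12

The slot axis is L1's direction at -55.8°, so u = (cos -55.8°, sin -55.8°) = (0.5621, -0.8271) and n = (−sin -55.8°, cos -55.8°) = (0.8271, 0.5621). F is at the origin and Q lies 66.0 along u from F, so Q = 66.0·u = (37.10, -54.59). Tangency of A1 to both parallel lines with radius 12.2 puts R and S at F ± 12.2·n: R = (10.09, 6.857), S = (-10.09, -6.857). Equal radii place J and Z the same way about Q: J = Q + 12.2·n = (47.19, -47.73), Z = Q − 12.2·n = (27.01, -61.44). Then |FZ| = |Z − F| = 67.12.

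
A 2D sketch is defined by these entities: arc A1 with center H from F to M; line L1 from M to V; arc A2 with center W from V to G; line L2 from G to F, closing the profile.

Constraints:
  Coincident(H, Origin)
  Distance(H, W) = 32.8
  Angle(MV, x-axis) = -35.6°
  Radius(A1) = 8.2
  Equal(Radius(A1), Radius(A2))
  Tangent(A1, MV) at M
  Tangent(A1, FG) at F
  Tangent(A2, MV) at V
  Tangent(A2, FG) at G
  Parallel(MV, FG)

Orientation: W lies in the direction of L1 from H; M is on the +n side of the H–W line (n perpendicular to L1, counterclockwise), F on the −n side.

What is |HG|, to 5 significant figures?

33.809

The slot axis is L1's direction at -35.6°, so u = (cos -35.6°, sin -35.6°) = (0.81310, -0.58212) and n = (−sin -35.6°, cos -35.6°) = (0.58212, 0.81310). H is at the origin and W lies 32.8 along u from H, so W = 32.8·u = (26.670, -19.094). Tangency of A1 to both parallel lines with radius 8.2 puts M and F at H ± 8.2·n: M = (4.7734, 6.6674), F = (-4.7734, -6.6674). Equal radii place V and G the same way about W: V = W + 8.2·n = (31.443, -12.426), G = W − 8.2·n = (21.896, -25.761). Then |HG| = |G − H| = 33.809.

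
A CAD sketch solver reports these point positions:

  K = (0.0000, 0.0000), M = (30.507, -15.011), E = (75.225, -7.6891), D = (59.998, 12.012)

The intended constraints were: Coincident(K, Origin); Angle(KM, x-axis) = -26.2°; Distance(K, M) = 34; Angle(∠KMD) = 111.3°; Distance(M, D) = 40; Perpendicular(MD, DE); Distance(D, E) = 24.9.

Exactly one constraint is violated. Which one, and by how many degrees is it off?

Perpendicular(MD, DE) — off by 4.80°.

K = (0.00, 0.00) ✓; KM at -26.20° ✓; |KM| = 34.00 ✓; ∠KMD = 111.3° ✓; |MD| = 40.00 ✓; ∠(MD, DE) = 94.80° ✗; |DE| = 24.90 ✓.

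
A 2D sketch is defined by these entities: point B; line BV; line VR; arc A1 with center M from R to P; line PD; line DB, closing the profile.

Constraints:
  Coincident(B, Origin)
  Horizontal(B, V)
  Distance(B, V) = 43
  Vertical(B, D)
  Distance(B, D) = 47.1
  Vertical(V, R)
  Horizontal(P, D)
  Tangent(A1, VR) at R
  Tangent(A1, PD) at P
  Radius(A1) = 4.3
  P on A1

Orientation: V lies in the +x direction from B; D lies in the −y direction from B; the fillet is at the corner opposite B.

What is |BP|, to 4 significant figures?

60.96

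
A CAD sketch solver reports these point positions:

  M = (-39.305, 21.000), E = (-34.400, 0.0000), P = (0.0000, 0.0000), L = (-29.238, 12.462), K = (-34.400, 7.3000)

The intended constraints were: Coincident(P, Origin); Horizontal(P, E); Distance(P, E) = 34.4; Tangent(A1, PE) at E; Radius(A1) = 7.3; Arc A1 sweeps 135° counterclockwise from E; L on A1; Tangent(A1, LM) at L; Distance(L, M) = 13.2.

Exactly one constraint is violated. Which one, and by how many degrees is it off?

Tangent(A1, LM) at L — off by 4.70°.

P = (0.00, 0.00) ✓; P.y = 0.00, E.y = 0.00 ✓; |PE| = 34.40 ✓; ∠(KE, EP) = 90.00° ✓; |KE| = 7.300 ✓; bearing(K→L) − bearing(K→E) = 135.0° ✓; |KL| = 7.300 ✓; ∠(KL, LM) = 85.30° ✗; |LM| = 13.20 ✓.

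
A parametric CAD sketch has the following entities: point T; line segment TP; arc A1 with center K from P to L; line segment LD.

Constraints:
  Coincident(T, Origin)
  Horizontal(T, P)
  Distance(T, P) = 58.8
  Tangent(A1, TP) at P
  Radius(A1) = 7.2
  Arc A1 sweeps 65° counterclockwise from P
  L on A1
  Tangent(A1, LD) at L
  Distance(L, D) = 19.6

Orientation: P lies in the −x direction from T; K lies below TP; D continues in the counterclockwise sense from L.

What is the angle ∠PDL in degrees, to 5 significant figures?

9.0413°

On A1, P sits at bearing 90° from K; a 65° counterclockwise sweep puts L at bearing 155°, so L = K + 7.2·(cos 155°, sin 155°) = (-65.325, -4.1571). Tangency of A1 to LD means the radius KL is perpendicular to LD, so LD runs along (−sin 155°, cos 155°); with |LD| = 19.6, D = (-73.609, -21.921). Then cos ∠PDL = DP·DL / (|DP||DL|), giving 9.0413°.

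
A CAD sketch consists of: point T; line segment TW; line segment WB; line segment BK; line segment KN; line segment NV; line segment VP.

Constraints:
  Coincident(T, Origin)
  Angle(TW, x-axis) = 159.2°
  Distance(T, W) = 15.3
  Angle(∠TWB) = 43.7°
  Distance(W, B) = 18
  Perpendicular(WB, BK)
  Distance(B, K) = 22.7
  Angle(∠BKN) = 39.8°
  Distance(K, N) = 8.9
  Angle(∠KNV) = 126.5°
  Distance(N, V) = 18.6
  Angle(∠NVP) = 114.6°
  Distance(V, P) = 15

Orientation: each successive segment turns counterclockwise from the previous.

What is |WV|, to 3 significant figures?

16.9

T is at the origin; TW runs at 159.2° with length 15.3, so W = (-14.3, 5.43). ∠TWB = 43.7° gives WB at -64.5° from the x-axis; with |WB| = 18.0, B = (-6.55, -10.8). The perpendicularity gives BK at right angles to WB, so BK runs at 25.5°; with |BK| = 22.7, K = (13.9, -1.04). ∠BKN = 39.8° gives KN at 166° from the x-axis; with |KN| = 8.9, N = (5.31, 1.16). ∠KNV = 126.5° gives NV at -141° from the x-axis; with |NV| = 18.6, V = (-9.10, -10.6). Then |WV| = |V − W| = 16.9.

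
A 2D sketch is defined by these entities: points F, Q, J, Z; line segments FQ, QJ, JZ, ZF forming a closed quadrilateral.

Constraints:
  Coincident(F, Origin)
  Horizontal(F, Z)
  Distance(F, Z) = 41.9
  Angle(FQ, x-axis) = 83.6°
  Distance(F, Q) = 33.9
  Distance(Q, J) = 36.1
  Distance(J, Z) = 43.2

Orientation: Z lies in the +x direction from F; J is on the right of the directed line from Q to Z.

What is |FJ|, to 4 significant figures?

2.409

Checks: |QJ| = 36.10 ✓; |JZ| = 43.20 ✓.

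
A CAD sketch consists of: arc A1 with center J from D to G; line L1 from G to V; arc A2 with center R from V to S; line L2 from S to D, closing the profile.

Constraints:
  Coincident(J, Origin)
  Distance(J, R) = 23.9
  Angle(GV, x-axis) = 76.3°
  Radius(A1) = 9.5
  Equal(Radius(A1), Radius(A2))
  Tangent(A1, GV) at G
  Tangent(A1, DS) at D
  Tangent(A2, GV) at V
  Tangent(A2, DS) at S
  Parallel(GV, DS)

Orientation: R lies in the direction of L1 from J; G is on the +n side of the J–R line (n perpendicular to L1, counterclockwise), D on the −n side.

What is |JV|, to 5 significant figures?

25.719

Tangency of A1 to both parallel lines with radius 9.5 puts G and D at J ± 9.5·n: G = (-9.2297, 2.2500), D = (9.2297, -2.2500). Equal radii place V and S the same way about R: V = R + 9.5·n = (-3.5693, 25.470), S = R − 9.5·n = (14.890, 20.970). Then |JV| = |V − J| = 25.719.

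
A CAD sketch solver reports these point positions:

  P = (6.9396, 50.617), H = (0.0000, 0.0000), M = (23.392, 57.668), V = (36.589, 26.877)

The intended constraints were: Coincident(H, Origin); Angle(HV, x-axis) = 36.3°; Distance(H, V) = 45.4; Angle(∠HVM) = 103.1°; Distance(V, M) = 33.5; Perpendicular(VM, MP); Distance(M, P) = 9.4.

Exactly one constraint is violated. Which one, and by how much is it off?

Distance(M, P) = 9.4 — off by 8.50.

H = (0.00, 0.00) ✓; HV at 36.30° ✓; |HV| = 45.40 ✓; ∠HVM = 103.1° ✓; |VM| = 33.50 ✓; ∠(VM, MP) = 90.00° ✓; |MP| = 17.90 ✗.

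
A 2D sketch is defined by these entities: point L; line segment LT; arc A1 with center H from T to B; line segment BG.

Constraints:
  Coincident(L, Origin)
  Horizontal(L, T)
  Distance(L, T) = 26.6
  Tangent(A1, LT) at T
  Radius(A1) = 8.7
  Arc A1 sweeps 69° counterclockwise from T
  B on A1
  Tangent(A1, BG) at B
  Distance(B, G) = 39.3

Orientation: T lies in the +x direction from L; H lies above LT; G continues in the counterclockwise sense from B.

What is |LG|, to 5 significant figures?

64.567

L is at the origin; LT is horizontal with |LT| = 26.6 and T on the +x side, so T = (26.600, 0.0000). Since A1 is tangent to LT there, HT ⟂ LT, so H = T + (0, 8.7) = (26.600, 8.7000). On A1, T sits at bearing -90° from H; a 69° counterclockwise sweep puts B at bearing -21°, so B = H + 8.7·(cos -21°, sin -21°) = (34.722, 5.5822). A1 meets BG tangentially, so HB is at right angles to BG, so BG runs along (−sin -21°, cos -21°); with |BG| = 39.3, G = (48.806, 42.272). Then |LG| = |G − L| = 64.567.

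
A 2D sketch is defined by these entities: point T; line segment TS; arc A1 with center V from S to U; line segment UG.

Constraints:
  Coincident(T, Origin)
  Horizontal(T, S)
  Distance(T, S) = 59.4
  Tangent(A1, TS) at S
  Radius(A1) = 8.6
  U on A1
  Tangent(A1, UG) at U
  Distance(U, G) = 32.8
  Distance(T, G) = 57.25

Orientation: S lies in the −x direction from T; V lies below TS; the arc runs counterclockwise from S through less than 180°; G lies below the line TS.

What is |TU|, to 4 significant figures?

67.17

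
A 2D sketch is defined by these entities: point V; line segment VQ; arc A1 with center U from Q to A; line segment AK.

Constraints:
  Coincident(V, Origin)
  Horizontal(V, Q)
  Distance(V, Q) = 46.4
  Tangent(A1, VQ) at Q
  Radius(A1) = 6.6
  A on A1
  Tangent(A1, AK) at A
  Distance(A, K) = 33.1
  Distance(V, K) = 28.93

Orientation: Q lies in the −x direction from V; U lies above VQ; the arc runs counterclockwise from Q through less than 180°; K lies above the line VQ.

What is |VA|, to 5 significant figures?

42.100

V is at the origin; VQ is horizontal with |VQ| = 46.4 and Q on the −x side, so Q = (-46.400, 0.0000). Tangency of A1 to VQ means the radius UQ is perpendicular to VQ, so U = Q + (0, 6.6) = (-46.400, 6.6000). Since UA ⟂ AK (tangency), |UK| = √(6.6² + 33.1²) = 33.752 regardless of where A sits on A1. So K lies on both circle(V, 28.93) and circle(U, 33.752); the above-VQ intersection is K = (-17.093, 23.341). A is the foot of the tangent from K: A = (-42.069, 1.6198).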